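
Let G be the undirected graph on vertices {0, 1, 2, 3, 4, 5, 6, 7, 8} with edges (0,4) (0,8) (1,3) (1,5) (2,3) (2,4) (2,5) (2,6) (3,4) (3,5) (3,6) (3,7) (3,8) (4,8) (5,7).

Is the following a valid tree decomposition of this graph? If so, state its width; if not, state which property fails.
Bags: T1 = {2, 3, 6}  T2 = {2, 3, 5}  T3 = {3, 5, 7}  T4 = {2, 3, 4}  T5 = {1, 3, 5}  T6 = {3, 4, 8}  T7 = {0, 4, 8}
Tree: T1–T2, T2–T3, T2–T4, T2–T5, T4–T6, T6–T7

Yes; width 2.

Vertex coverage: the bags together contain {0, 1, 2, 3, 4, 5, 6, 7, 8}, the full vertex set. Edge coverage: each edge of G has both endpoints in at least one bag. Running intersection: for every vertex, the bags containing it form a connected subtree. All three properties hold, so this is a valid tree decomposition of width max|bag| − 1 = 2, and hence tw(G) ≤ 2.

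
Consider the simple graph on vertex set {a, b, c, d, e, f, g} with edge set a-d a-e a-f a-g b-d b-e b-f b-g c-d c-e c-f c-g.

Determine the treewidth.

3

A width-3 tree decomposition is:
Bags: B1 = {a, b, c, e}  B2 = {a, b, c, d}  B3 = {a, b, c, f}  B4 = {a, b, c, g}
Tree: B1–B2, B2–B3, B3–B4
The largest bag has 4 vertices, giving width 3; this decomposition certifies tw(G) ≤ 3. For the lower bound: the 4 vertex sets {b,e}, {a,d}, {c}, {f} are disjoint, each induces a connected subgraph, and every pair is joined by at least one edge of G. Contracting each set to a single vertex therefore yields K_{4} as a minor, and since treewidth is minor-monotone, tw(G) ≥ tw(K_{4}) = 3. Therefore the treewidth is 3.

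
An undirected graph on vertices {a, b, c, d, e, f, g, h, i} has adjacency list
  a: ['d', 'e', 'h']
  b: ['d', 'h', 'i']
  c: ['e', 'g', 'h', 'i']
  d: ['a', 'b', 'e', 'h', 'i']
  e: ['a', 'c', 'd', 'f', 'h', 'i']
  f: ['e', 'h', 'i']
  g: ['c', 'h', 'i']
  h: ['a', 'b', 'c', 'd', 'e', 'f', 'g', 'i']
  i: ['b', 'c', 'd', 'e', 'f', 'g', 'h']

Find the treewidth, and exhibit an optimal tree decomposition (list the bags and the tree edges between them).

Treewidth 3.
One optimal decomposition is:
Bags: B1 = {c, e, h, i}  B2 = {c, g, h, i}  B3 = {d, e, h, i}  B4 = {e, f, h, i}  B5 = {a, d, e, h}  B6 = {b, d, h, i}
Tree: B1–B2, B1–B3, B3–B4, B3–B5, B3–B6

Each bag holds 4 vertices, so the decomposition has width 3, which upper-bounds the treewidth. On the other hand G contains the 4-clique {a, d, e, h}. A clique must lie in a single bag of any decomposition, so no decomposition can have width below 3. The upper and lower bounds meet at 3, so that is the treewidth.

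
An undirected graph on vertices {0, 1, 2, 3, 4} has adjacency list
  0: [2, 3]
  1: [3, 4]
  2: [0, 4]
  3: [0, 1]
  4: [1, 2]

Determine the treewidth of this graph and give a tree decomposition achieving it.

Every bag has size at most 3, so the width is 3 − 1 = 2 and tw(G) ≤ 2. For the lower bound, G contains the cycle 1–3–0–2–4–1, so G is not a forest; only forests have treewidth ≤ 1, hence tw(G) ≥ 2. Hence tw(G) = 2 exactly.

Treewidth 2.
Bags: B1 = {0, 1, 3}  B2 = {0, 1, 2}  B3 = {1, 2, 4}
Tree: B1–B2, B2–B3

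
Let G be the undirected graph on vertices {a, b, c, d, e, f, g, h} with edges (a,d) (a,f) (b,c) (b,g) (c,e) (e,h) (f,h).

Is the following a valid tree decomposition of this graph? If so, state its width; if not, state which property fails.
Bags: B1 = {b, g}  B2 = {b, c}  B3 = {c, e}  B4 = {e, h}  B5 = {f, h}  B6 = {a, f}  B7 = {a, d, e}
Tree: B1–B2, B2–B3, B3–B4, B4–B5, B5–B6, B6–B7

A tree decomposition must satisfy three properties: every vertex lies in some bag; for every edge, both endpoints lie together in some bag; and for every vertex, the bags containing it form a connected subtree. Here bags containing vertex e are not connected in the tree, so the decomposition is invalid.

No — bags containing vertex e are not connected in the tree.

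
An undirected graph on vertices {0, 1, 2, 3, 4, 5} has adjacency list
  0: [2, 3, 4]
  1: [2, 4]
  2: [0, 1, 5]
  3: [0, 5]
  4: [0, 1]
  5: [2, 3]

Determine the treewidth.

2

A width-2 tree decomposition is:
Bags: B1 = {0, 3, 5}  B2 = {0, 2, 5}  B3 = {0, 2, 4}  B4 = {1, 2, 4}
Tree: B1–B2, B2–B3, B3–B4
The largest bag has 3 vertices, giving width 2; this decomposition certifies tw(G) ≤ 2. The edges 3–5–2–0–3 form a cycle, so G is not a tree and its treewidth is at least 2. The upper and lower bounds meet at 2, so that is the treewidth.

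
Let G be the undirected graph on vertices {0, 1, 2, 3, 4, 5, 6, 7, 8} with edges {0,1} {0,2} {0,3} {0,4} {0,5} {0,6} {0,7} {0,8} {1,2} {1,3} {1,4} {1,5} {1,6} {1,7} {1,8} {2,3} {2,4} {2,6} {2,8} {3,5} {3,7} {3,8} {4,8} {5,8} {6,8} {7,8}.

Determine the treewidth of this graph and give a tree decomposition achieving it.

Every bag has size at most 5, so the width is 5 − 1 = 4 and tw(G) ≤ 4. For the lower bound, the 5 vertices {0, 1, 2, 3, 8} are pairwise adjacent, and any tree decomposition puts a clique entirely inside one bag — forcing width ≥ 4. Hence tw(G) = 4 exactly.

Treewidth 4.
Bags: B1 = {0, 1, 3, 7, 8}  B2 = {0, 1, 2, 3, 8}  B3 = {0, 1, 3, 5, 8}  B4 = {0, 1, 2, 4, 8}  B5 = {0, 1, 2, 6, 8}
Tree: B1–B2, B2–B3, B2–B4, B4–B5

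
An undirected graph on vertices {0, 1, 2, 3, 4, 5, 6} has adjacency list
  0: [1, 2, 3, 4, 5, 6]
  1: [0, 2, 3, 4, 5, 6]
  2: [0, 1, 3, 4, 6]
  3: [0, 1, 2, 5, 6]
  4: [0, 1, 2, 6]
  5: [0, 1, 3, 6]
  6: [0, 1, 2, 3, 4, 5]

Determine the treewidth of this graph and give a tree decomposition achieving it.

The largest bag has 5 vertices, giving width 4; this decomposition certifies tw(G) ≤ 4. On the other hand G contains the 5-clique {0, 1, 2, 3, 6}. A clique must lie in a single bag of any decomposition, so no decomposition can have width below 4. Therefore the treewidth is 4.

Treewidth 4.
One optimal decomposition is:
Bags: B1 = {0, 1, 2, 4, 6}  B2 = {0, 1, 2, 3, 6}  B3 = {0, 1, 3, 5, 6}
Tree: B1–B2, B2–B3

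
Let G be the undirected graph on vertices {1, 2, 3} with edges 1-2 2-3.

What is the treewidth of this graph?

1

A width-1 tree decomposition is:
Bags: B1 = {1, 2}  B2 = {2, 3}
Tree: B1–B2
Every bag has size at most 2, so the width is 2 − 1 = 1 and tw(G) ≤ 1. G has an edge, so its treewidth is at least 1. Therefore the treewidth is 1.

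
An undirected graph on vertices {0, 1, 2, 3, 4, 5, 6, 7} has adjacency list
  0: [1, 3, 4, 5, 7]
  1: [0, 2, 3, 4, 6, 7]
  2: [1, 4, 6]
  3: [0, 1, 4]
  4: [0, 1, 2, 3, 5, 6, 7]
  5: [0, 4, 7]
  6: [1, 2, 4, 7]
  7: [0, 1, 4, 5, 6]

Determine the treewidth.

3

A width-3 tree decomposition is:
Bags: B1 = {0, 1, 3, 4}  B2 = {0, 1, 4, 7}  B3 = {1, 4, 6, 7}  B4 = {0, 4, 5, 7}  B5 = {1, 2, 4, 6}
Tree: B1–B2, B2–B3, B2–B4, B3–B5
Every bag has size at most 4, so the width is 4 − 1 = 3 and tw(G) ≤ 3. Conversely, {0, 1, 3, 4} is a clique of size 4, and the vertices of any clique must share a bag in every tree decomposition; so some bag has ≥ 4 vertices and tw(G) ≥ 3. Hence tw(G) = 3 exactly.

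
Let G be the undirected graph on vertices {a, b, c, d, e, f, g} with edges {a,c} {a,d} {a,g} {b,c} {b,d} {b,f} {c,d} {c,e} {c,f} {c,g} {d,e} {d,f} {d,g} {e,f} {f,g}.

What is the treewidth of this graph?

3

A width-3 tree decomposition is:
Bags: B1 = {b, c, d, f}  B2 = {c, d, f, g}  B3 = {a, c, d, g}  B4 = {c, d, e, f}
Tree: B1–B2, B2–B3, B1–B4
Each bag holds 4 vertices, so the decomposition has width 3, which upper-bounds the treewidth. Conversely, {a, c, d, g} is a clique of size 4, and the vertices of any clique must share a bag in every tree decomposition; so some bag has ≥ 4 vertices and tw(G) ≥ 3. Combining the bounds, tw(G) = 3.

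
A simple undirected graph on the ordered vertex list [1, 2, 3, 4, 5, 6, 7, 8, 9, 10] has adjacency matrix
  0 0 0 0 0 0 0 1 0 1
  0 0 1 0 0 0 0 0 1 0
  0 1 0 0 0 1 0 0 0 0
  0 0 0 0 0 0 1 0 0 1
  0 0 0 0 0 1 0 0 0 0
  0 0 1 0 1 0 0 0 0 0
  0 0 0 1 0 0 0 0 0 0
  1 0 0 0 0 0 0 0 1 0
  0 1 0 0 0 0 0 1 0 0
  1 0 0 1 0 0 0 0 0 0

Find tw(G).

1

A width-1 tree decomposition is:
Bags: B1 = {4, 7}  B2 = {4, 10}  B3 = {1, 10}  B4 = {1, 8}  B5 = {8, 9}  B6 = {2, 9}  B7 = {2, 3}  B8 = {3, 6}  B9 = {5, 6}
Tree: B1–B2, B2–B3, B3–B4, B4–B5, B5–B6, B6–B7, B7–B8, B8–B9
Each bag holds 2 vertices, so the decomposition has width 1, which upper-bounds the treewidth. G has an edge, so its treewidth is at least 1. Combining the bounds, tw(G) = 1.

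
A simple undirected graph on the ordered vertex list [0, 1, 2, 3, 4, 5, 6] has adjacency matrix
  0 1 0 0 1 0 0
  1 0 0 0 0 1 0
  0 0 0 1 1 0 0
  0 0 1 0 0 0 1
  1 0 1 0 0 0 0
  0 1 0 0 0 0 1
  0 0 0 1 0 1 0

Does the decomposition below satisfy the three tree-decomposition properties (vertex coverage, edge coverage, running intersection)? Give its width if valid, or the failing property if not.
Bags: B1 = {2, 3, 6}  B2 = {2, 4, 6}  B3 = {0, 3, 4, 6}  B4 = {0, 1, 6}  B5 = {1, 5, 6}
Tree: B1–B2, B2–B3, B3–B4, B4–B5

A tree decomposition must satisfy three properties: every vertex lies in some bag; for every edge, both endpoints lie together in some bag; and for every vertex, the bags containing it form a connected subtree. Here bags containing vertex 3 are not connected in the tree, so the decomposition is invalid.

No — bags containing vertex 3 are not connected in the tree.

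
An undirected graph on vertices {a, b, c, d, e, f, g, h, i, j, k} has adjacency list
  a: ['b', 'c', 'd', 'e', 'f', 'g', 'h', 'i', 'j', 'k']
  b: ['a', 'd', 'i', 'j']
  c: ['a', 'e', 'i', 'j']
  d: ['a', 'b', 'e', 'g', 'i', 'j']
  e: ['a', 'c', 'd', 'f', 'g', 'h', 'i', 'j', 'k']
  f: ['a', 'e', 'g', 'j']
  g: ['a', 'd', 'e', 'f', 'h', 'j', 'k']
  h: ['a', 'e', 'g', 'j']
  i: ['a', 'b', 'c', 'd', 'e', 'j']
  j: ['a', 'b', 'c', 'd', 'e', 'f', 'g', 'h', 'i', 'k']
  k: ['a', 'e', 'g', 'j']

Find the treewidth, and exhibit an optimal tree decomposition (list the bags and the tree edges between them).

The largest bag has 5 vertices, giving width 4; this decomposition certifies tw(G) ≤ 4. On the other hand G contains the 5-clique {a, d, e, g, j}. A clique must lie in a single bag of any decomposition, so no decomposition can have width below 4. Therefore the treewidth is 4.

Treewidth 4.
One such decomposition:
Bags: B1 = {a, d, e, i, j}  B2 = {a, d, e, g, j}  B3 = {a, e, g, h, j}  B4 = {a, e, g, j, k}  B5 = {a, b, d, i, j}  B6 = {a, c, e, i, j}  B7 = {a, e, f, g, j}
Tree: B1–B2, B2–B3, B2–B4, B1–B5, B1–B6, B3–B7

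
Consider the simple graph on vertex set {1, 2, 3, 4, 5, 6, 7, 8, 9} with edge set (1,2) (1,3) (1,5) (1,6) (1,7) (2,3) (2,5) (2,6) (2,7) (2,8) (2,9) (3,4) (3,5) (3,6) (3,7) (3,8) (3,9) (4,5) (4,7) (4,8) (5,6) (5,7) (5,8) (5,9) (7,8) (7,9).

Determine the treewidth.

4

A width-4 tree decomposition is:
Bags: B1 = {3, 4, 5, 7, 8}  B2 = {2, 3, 5, 7, 8}  B3 = {1, 2, 3, 5, 7}  B4 = {2, 3, 5, 7, 9}  B5 = {1, 2, 3, 5, 6}
Tree: B1–B2, B2–B3, B3–B4, B3–B5
Each bag holds 5 vertices, so the decomposition has width 4, which upper-bounds the treewidth. For the lower bound, the 5 vertices {1, 2, 3, 5, 6} are pairwise adjacent, and any tree decomposition puts a clique entirely inside one bag — forcing width ≥ 4. Combining the bounds, tw(G) = 4.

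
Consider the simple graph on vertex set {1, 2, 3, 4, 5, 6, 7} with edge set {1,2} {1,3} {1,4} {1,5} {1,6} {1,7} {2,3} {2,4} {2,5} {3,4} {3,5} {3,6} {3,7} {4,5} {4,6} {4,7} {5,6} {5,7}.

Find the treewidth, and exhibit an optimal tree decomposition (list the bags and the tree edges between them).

The largest bag has 5 vertices, giving width 4; this decomposition certifies tw(G) ≤ 4. On the other hand G contains the 5-clique {1, 2, 3, 4, 5}. A clique must lie in a single bag of any decomposition, so no decomposition can have width below 4. Combining the bounds, tw(G) = 4.

Treewidth 4.
One optimal decomposition is:
Bags: B1 = {1, 3, 4, 5, 7}  B2 = {1, 3, 4, 5, 6}  B3 = {1, 2, 3, 4, 5}
Tree: B1–B2, B1–B3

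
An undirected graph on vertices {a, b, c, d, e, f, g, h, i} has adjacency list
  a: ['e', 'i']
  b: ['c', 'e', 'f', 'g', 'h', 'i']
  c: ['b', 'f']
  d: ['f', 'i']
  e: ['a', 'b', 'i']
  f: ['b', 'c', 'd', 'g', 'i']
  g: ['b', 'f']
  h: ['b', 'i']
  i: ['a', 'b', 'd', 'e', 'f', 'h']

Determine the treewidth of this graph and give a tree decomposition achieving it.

The largest bag has 3 vertices, giving width 2; this decomposition certifies tw(G) ≤ 2. On the other hand G contains the 3-clique {d, f, i}. A clique must lie in a single bag of any decomposition, so no decomposition can have width below 2. Therefore the treewidth is 2.

Treewidth 2.
One optimal decomposition is:
Bags: B1 = {b, f, g}  B2 = {b, f, i}  B3 = {b, e, i}  B4 = {b, c, f}  B5 = {a, e, i}  B6 = {d, f, i}  B7 = {b, h, i}
Tree: B1–B2, B2–B3, B2–B4, B3–B5, B2–B6, B3–B7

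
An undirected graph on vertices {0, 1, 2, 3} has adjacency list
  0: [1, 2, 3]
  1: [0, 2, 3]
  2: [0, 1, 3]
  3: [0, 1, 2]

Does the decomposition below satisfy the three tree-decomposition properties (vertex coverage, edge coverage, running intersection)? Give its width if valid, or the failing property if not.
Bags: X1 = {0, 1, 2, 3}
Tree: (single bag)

Checking the three conditions: (i) the bags cover all of {0, 1, 2, 3}; (ii) for each edge, some bag contains both endpoints; (iii) the bags containing any fixed vertex form a subtree. All hold, so the decomposition is valid with width 4 − 1 = 3.

Yes; width 3.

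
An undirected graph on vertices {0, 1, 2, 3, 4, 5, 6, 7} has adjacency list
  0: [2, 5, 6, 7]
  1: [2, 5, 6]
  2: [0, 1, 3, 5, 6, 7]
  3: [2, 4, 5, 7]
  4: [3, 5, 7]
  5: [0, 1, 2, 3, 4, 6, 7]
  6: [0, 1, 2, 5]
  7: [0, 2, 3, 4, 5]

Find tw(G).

A width-3 tree decomposition is:
Bags: B1 = {2, 3, 5, 7}  B2 = {0, 2, 5, 7}  B3 = {0, 2, 5, 6}  B4 = {3, 4, 5, 7}  B5 = {1, 2, 5, 6}
Tree: B1–B2, B2–B3, B1–B4, B3–B5
The largest bag has 4 vertices, giving width 3; this decomposition certifies tw(G) ≤ 3. For the lower bound, the 4 vertices {0, 2, 5, 6} are pairwise adjacent, and any tree decomposition puts a clique entirely inside one bag — forcing width ≥ 3. The upper and lower bounds meet at 3, so that is the treewidth.

3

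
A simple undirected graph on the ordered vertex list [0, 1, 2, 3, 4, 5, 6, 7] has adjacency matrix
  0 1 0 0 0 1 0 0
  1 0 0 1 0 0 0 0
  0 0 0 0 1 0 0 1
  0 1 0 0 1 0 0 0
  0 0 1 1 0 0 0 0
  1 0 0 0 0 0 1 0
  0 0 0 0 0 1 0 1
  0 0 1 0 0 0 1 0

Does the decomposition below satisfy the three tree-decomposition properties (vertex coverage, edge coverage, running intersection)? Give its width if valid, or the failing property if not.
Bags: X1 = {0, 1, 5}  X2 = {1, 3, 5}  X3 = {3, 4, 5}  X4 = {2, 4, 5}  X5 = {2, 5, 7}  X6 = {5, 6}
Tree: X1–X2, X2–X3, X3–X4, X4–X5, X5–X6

A tree decomposition must satisfy three properties: every vertex lies in some bag; for every edge, both endpoints lie together in some bag; and for every vertex, the bags containing it form a connected subtree. Here edge (7,6) lies in no bag, so the decomposition is invalid.

No — edge (7,6) lies in no bag.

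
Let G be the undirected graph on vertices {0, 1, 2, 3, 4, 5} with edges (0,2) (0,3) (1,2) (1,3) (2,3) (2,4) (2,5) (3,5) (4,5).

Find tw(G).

A width-2 tree decomposition is:
Bags: B1 = {1, 2, 3}  B2 = {2, 3, 5}  B3 = {0, 2, 3}  B4 = {2, 4, 5}
Tree: B1–B2, B1–B3, B2–B4
Every bag has size at most 3, so the width is 3 − 1 = 2 and tw(G) ≤ 2. On the other hand G contains the 3-clique {0, 2, 3}. A clique must lie in a single bag of any decomposition, so no decomposition can have width below 2. Hence tw(G) = 2 exactly.

2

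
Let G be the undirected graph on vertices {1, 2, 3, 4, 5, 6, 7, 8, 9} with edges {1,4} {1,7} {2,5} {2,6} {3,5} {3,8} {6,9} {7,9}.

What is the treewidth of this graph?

A width-1 tree decomposition is:
Bags: B1 = {3, 8}  B2 = {3, 5}  B3 = {2, 5}  B4 = {2, 6}  B5 = {6, 9}  B6 = {7, 9}  B7 = {1, 7}  B8 = {1, 4}
Tree: B1–B2, B2–B3, B3–B4, B4–B5, B5–B6, B6–B7, B7–B8
The largest bag has 2 vertices, giving width 1; this decomposition certifies tw(G) ≤ 1. Since G has at least one edge (e.g. 8–3), it is not an edgeless graph, so tw(G) ≥ 1. Therefore the treewidth is 1.

1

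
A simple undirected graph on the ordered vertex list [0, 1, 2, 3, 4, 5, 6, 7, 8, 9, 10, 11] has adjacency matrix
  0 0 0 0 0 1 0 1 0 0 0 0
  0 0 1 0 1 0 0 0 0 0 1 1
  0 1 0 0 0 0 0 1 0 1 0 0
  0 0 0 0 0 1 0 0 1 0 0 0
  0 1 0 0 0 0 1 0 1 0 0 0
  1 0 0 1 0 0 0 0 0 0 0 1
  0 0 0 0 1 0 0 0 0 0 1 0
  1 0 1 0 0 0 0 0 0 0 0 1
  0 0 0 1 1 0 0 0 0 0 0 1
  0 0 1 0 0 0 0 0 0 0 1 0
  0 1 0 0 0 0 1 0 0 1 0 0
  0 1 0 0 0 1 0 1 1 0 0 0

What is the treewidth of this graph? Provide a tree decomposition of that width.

Treewidth 3.
One such decomposition:
Bags: B1 = {0, 3, 5, 8}  B2 = {0, 5, 8, 11}  B3 = {0, 7, 8, 11}  B4 = {4, 7, 8, 11}  B5 = {1, 4, 7, 11}  B6 = {1, 2, 4, 7}  B7 = {1, 2, 4, 6}  B8 = {1, 2, 6, 10}  B9 = {2, 6, 9, 10}
Tree: B1–B2, B2–B3, B3–B4, B4–B5, B5–B6, B6–B7, B7–B8, B8–B9

Each bag holds 4 vertices, so the decomposition has width 3, which upper-bounds the treewidth. For the lower bound: the 4 vertex sets {0,3,5}, {8}, {11}, {1,2,4,7} are disjoint, each induces a connected subgraph, and every pair is joined by at least one edge of G. Contracting each set to a single vertex therefore yields K_{4} as a minor, and since treewidth is minor-monotone, tw(G) ≥ tw(K_{4}) = 3. Therefore the treewidth is 3.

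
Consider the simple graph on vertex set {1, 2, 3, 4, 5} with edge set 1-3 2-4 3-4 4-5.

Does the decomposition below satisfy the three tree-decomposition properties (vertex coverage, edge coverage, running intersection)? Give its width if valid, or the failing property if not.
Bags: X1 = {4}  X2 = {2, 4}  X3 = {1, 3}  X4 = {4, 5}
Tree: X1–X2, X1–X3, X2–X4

A tree decomposition must satisfy three properties: every vertex lies in some bag; for every edge, both endpoints lie together in some bag; and for every vertex, the bags containing it form a connected subtree. Here edge (3,4) lies in no bag, so the decomposition is invalid.

No — edge (3,4) lies in no bag.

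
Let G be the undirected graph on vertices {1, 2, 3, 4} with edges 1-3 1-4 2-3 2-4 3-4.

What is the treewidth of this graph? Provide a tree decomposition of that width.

Treewidth 2.
One such decomposition:
Bags: B1 = {2, 3, 4}  B2 = {1, 3, 4}
Tree: B1–B2

Each bag holds 3 vertices, so the decomposition has width 2, which upper-bounds the treewidth. On the other hand G contains the 3-clique {1, 3, 4}. A clique must lie in a single bag of any decomposition, so no decomposition can have width below 2. Therefore the treewidth is 2.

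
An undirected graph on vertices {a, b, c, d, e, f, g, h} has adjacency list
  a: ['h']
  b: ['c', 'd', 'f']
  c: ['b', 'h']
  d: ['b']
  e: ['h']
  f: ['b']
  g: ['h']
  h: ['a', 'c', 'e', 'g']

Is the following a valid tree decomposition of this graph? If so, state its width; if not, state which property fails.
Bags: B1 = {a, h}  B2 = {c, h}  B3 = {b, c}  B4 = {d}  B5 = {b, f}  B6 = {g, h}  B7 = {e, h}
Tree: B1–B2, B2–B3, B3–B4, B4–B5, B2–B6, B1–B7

A tree decomposition must satisfy three properties: every vertex lies in some bag; for every edge, both endpoints lie together in some bag; and for every vertex, the bags containing it form a connected subtree. Here edge (b,d) lies in no bag, so the decomposition is invalid.

No — edge (b,d) lies in no bag.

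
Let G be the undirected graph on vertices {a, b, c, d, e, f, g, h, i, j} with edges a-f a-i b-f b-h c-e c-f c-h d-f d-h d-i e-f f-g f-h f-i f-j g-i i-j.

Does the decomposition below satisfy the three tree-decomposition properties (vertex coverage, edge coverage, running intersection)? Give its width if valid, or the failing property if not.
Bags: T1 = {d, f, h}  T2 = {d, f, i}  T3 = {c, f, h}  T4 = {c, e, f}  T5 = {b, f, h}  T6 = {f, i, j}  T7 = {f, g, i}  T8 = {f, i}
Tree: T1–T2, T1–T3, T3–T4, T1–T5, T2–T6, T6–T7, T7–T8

No — vertex a appears in no bag.

A tree decomposition must satisfy three properties: every vertex lies in some bag; for every edge, both endpoints lie together in some bag; and for every vertex, the bags containing it form a connected subtree. Here vertex a appears in no bag, so the decomposition is invalid.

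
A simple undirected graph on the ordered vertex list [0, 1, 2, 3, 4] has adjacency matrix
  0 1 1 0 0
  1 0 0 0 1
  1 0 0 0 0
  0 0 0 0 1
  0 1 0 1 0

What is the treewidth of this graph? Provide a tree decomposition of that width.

The largest bag has 2 vertices, giving width 1; this decomposition certifies tw(G) ≤ 1. G has an edge, so its treewidth is at least 1. Combining the bounds, tw(G) = 1.

Treewidth 1.
One optimal decomposition is:
Bags: B1 = {1, 4}  B2 = {0, 1}  B3 = {3, 4}  B4 = {0, 2}
Tree: B1–B2, B1–B3, B2–B4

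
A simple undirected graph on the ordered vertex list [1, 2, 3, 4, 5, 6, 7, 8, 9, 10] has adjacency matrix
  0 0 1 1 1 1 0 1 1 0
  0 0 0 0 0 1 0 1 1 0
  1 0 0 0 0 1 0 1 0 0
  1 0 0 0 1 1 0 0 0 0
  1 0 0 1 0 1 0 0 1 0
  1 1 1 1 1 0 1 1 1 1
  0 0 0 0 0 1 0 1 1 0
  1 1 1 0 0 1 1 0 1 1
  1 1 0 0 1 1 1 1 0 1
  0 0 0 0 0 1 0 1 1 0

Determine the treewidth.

A width-3 tree decomposition is:
Bags: B1 = {2, 6, 8, 9}  B2 = {6, 7, 8, 9}  B3 = {1, 6, 8, 9}  B4 = {1, 3, 6, 8}  B5 = {6, 8, 9, 10}  B6 = {1, 5, 6, 9}  B7 = {1, 4, 5, 6}
Tree: B1–B2, B2–B3, B3–B4, B3–B5, B3–B6, B6–B7
The largest bag has 4 vertices, giving width 3; this decomposition certifies tw(G) ≤ 3. For the lower bound, the 4 vertices {1, 6, 8, 9} are pairwise adjacent, and any tree decomposition puts a clique entirely inside one bag — forcing width ≥ 3. Combining the bounds, tw(G) = 3.

3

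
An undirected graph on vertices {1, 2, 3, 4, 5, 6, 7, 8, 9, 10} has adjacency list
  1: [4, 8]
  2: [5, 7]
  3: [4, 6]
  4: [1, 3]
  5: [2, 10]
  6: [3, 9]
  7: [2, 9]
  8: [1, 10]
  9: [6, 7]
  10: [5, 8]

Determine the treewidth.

A width-2 tree decomposition is:
Bags: B1 = {2, 5, 7}  B2 = {5, 7, 9}  B3 = {5, 6, 9}  B4 = {3, 5, 6}  B5 = {3, 4, 5}  B6 = {1, 4, 5}  B7 = {1, 5, 8}  B8 = {5, 8, 10}
Tree: B1–B2, B2–B3, B3–B4, B4–B5, B5–B6, B6–B7, B7–B8
The largest bag has 3 vertices, giving width 2; this decomposition certifies tw(G) ≤ 2. The edges 5–2–7–9–6–3–4–1–8–10–5 form a cycle, so G is not a tree and its treewidth is at least 2. Therefore the treewidth is 2.

2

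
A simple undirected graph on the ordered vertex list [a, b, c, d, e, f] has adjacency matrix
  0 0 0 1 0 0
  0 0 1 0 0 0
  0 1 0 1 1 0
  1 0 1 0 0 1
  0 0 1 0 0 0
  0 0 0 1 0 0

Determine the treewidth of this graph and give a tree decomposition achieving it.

Every bag has size at most 2, so the width is 2 − 1 = 1 and tw(G) ≤ 1. Any graph with an edge has treewidth ≥ 1, and G has the edge f–d. Combining the bounds, tw(G) = 1.

Treewidth 1.
One optimal decomposition is:
Bags: B1 = {d, f}  B2 = {c, d}  B3 = {b, c}  B4 = {a, d}  B5 = {c, e}
Tree: B1–B2, B2–B3, B1–B4, B3–B5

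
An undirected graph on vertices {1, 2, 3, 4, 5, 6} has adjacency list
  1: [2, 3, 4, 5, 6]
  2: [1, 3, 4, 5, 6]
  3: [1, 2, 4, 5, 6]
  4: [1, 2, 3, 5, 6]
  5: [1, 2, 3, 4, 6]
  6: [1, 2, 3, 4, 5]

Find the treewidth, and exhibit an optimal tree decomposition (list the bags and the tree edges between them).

Treewidth 5.
One such decomposition:
Bags: B1 = {1, 2, 3, 4, 5, 6}
Tree: (single bag)

With just one bag of size 6, the width is 6 − 1 = 5, so tw(G) ≤ 5. Conversely, {1, 2, 3, 4, 5, 6} is a clique of size 6, and the vertices of any clique must share a bag in every tree decomposition; so some bag has ≥ 6 vertices and tw(G) ≥ 5. The upper and lower bounds meet at 5, so that is the treewidth.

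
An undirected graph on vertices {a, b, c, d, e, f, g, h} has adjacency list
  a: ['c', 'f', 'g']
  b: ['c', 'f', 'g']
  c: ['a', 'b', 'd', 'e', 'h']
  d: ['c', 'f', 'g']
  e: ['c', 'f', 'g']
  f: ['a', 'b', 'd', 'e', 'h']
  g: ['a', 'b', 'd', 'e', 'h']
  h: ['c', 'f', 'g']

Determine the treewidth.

3

A width-3 tree decomposition is:
Bags: B1 = {c, d, f, g}  B2 = {b, c, f, g}  B3 = {c, f, g, h}  B4 = {c, e, f, g}  B5 = {a, c, f, g}
Tree: B1–B2, B2–B3, B3–B4, B4–B5
Every bag has size at most 4, so the width is 4 − 1 = 3 and tw(G) ≤ 3. For the lower bound: the 4 vertex sets {c,d}, {b,f}, {g}, {h} are disjoint, each induces a connected subgraph, and every pair is joined by at least one edge of G. Contracting each set to a single vertex therefore yields K_{4} as a minor, and since treewidth is minor-monotone, tw(G) ≥ tw(K_{4}) = 3. Combining the bounds, tw(G) = 3.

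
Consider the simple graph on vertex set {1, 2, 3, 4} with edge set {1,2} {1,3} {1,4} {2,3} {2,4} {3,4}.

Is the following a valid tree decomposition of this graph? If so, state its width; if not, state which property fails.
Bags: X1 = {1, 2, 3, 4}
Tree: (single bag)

Yes; width 3.

Checking the three conditions: (i) the bags cover all of {1, 2, 3, 4}; (ii) for each edge, some bag contains both endpoints; (iii) the bags containing any fixed vertex form a subtree. All hold, so the decomposition is valid with width 4 − 1 = 3.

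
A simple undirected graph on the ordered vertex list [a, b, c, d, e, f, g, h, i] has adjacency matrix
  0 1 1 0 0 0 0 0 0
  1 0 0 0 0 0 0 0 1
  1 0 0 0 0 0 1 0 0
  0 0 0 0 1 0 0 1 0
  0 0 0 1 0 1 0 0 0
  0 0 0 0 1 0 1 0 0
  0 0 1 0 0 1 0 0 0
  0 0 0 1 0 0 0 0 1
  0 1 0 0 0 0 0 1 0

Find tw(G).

2

A width-2 tree decomposition is:
Bags: B1 = {d, h, i}  B2 = {d, e, i}  B3 = {e, f, i}  B4 = {f, g, i}  B5 = {c, g, i}  B6 = {a, c, i}  B7 = {a, b, i}
Tree: B1–B2, B2–B3, B3–B4, B4–B5, B5–B6, B6–B7
Every bag has size at most 3, so the width is 3 − 1 = 2 and tw(G) ≤ 2. For the lower bound, G contains the cycle i–h–d–e–f–g–c–a–b–i, so G is not a forest; only forests have treewidth ≤ 1, hence tw(G) ≥ 2. Hence tw(G) = 2 exactly.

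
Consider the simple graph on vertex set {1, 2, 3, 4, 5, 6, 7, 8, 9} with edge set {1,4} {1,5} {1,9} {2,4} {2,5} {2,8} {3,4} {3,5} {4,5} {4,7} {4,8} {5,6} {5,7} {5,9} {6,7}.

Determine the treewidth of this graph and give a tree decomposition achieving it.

The largest bag has 3 vertices, giving width 2; this decomposition certifies tw(G) ≤ 2. For the lower bound, the 3 vertices {2, 4, 8} are pairwise adjacent, and any tree decomposition puts a clique entirely inside one bag — forcing width ≥ 2. Therefore the treewidth is 2.

Treewidth 2.
Bags: B1 = {4, 5, 7}  B2 = {5, 6, 7}  B3 = {2, 4, 5}  B4 = {2, 4, 8}  B5 = {3, 4, 5}  B6 = {1, 4, 5}  B7 = {1, 5, 9}
Tree: B1–B2, B1–B3, B3–B4, B1–B5, B1–B6, B6–B7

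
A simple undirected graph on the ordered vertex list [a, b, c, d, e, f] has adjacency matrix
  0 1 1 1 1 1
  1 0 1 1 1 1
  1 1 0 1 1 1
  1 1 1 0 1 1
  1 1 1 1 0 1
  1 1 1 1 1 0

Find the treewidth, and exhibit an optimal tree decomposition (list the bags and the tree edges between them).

Treewidth 5.
One such decomposition:
Bags: B1 = {a, b, c, d, e, f}
Tree: (single bag)

A single bag containing all 6 vertices is trivially a valid decomposition of width 5. On the other hand G contains the 6-clique {a, b, c, d, e, f}. A clique must lie in a single bag of any decomposition, so no decomposition can have width below 5. The upper and lower bounds meet at 5, so that is the treewidth.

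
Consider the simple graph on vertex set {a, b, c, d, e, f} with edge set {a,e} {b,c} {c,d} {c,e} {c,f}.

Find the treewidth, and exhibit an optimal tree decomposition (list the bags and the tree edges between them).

Treewidth 1.
Bags: B1 = {c, e}  B2 = {a, e}  B3 = {c, d}  B4 = {b, c}  B5 = {c, f}
Tree: B1–B2, B1–B3, B1–B4, B1–B5

Each bag holds 2 vertices, so the decomposition has width 1, which upper-bounds the treewidth. Any graph with an edge has treewidth ≥ 1, and G has the edge e–c. Therefore the treewidth is 1.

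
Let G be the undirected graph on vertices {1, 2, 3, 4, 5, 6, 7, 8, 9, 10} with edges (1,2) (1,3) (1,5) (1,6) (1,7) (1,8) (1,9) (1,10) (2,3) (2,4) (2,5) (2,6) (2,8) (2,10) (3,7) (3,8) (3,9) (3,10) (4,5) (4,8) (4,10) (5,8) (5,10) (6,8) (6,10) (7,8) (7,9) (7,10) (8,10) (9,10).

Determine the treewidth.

4

A width-4 tree decomposition is:
Bags: B1 = {1, 2, 5, 8, 10}  B2 = {2, 4, 5, 8, 10}  B3 = {1, 2, 6, 8, 10}  B4 = {1, 2, 3, 8, 10}  B5 = {1, 3, 7, 8, 10}  B6 = {1, 3, 7, 9, 10}
Tree: B1–B2, B1–B3, B1–B4, B4–B5, B5–B6
Each bag holds 5 vertices, so the decomposition has width 4, which upper-bounds the treewidth. On the other hand G contains the 5-clique {1, 2, 3, 8, 10}. A clique must lie in a single bag of any decomposition, so no decomposition can have width below 4. The upper and lower bounds meet at 4, so that is the treewidth.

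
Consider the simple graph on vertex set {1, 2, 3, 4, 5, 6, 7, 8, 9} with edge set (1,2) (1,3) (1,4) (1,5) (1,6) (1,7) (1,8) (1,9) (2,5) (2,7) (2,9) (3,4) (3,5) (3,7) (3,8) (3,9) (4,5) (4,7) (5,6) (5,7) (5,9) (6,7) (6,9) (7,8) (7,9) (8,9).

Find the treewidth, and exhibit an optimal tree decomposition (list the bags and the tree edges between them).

The largest bag has 5 vertices, giving width 4; this decomposition certifies tw(G) ≤ 4. On the other hand G contains the 5-clique {1, 3, 7, 8, 9}. A clique must lie in a single bag of any decomposition, so no decomposition can have width below 4. Therefore the treewidth is 4.

Treewidth 4.
Bags: B1 = {1, 2, 5, 7, 9}  B2 = {1, 3, 5, 7, 9}  B3 = {1, 3, 7, 8, 9}  B4 = {1, 3, 4, 5, 7}  B5 = {1, 5, 6, 7, 9}
Tree: B1–B2, B2–B3, B2–B4, B1–B5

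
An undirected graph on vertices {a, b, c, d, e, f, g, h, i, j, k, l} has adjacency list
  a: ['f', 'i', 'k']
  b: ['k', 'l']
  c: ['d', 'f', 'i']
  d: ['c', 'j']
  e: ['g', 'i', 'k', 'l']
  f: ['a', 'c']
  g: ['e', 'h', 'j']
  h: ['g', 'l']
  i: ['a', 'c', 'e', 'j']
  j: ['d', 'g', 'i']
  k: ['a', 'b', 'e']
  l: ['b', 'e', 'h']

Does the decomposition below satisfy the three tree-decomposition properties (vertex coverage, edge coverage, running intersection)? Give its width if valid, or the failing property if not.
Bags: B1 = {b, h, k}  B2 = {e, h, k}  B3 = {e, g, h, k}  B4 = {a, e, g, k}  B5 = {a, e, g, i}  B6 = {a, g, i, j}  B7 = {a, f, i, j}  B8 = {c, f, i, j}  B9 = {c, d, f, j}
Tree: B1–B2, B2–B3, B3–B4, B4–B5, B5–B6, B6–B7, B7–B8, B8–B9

No — vertex l appears in no bag.

A tree decomposition must satisfy three properties: every vertex lies in some bag; for every edge, both endpoints lie together in some bag; and for every vertex, the bags containing it form a connected subtree. Here vertex l appears in no bag, so the decomposition is invalid.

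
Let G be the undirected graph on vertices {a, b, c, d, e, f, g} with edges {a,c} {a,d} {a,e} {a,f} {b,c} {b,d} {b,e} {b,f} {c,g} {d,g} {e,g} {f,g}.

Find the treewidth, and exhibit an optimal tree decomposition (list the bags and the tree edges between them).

Treewidth 3.
One such decomposition:
Bags: B1 = {a, b, f, g}  B2 = {a, b, e, g}  B3 = {a, b, c, g}  B4 = {a, b, d, g}
Tree: B1–B2, B2–B3, B3–B4

Every bag has size at most 4, so the width is 4 − 1 = 3 and tw(G) ≤ 3. For the lower bound: the 4 vertex sets {b,f}, {a,e}, {g}, {c} are disjoint, each induces a connected subgraph, and every pair is joined by at least one edge of G. Contracting each set to a single vertex therefore yields K_{4} as a minor, and since treewidth is minor-monotone, tw(G) ≥ tw(K_{4}) = 3. Hence tw(G) = 3 exactly.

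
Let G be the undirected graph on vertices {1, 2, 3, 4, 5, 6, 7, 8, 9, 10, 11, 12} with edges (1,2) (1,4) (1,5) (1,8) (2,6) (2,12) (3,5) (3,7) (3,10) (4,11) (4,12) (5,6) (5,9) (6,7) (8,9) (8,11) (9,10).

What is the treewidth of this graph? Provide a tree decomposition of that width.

Treewidth 3.
One optimal decomposition is:
Bags: B1 = {4, 8, 11, 12}  B2 = {1, 4, 8, 12}  B3 = {1, 2, 8, 12}  B4 = {1, 2, 8, 9}  B5 = {1, 2, 5, 9}  B6 = {2, 5, 6, 9}  B7 = {5, 6, 9, 10}  B8 = {3, 5, 6, 10}  B9 = {3, 6, 7, 10}
Tree: B1–B2, B2–B3, B3–B4, B4–B5, B5–B6, B6–B7, B7–B8, B8–B9

Each bag holds 4 vertices, so the decomposition has width 3, which upper-bounds the treewidth. For the lower bound: the 4 vertex sets {4,11,12}, {8}, {1}, {2,5,6,9} are disjoint, each induces a connected subgraph, and every pair is joined by at least one edge of G. Contracting each set to a single vertex therefore yields K_{4} as a minor, and since treewidth is minor-monotone, tw(G) ≥ tw(K_{4}) = 3. Therefore the treewidth is 3.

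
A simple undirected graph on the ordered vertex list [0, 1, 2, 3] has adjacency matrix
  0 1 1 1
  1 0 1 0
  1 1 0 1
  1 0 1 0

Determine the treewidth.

A width-2 tree decomposition is:
Bags: B1 = {0, 1, 2}  B2 = {0, 2, 3}
Tree: B1–B2
Every bag has size at most 3, so the width is 3 − 1 = 2 and tw(G) ≤ 2. For the lower bound, the 3 vertices {0, 1, 2} are pairwise adjacent, and any tree decomposition puts a clique entirely inside one bag — forcing width ≥ 2. The upper and lower bounds meet at 2, so that is the treewidth.

2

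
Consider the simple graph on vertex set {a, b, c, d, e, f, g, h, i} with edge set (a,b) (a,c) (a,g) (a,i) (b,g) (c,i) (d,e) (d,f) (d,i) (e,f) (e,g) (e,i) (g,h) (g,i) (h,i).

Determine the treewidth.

2

A width-2 tree decomposition is:
Bags: B1 = {a, g, i}  B2 = {g, h, i}  B3 = {e, g, i}  B4 = {a, b, g}  B5 = {d, e, i}  B6 = {d, e, f}  B7 = {a, c, i}
Tree: B1–B2, B2–B3, B1–B4, B3–B5, B5–B6, B1–B7
Every bag has size at most 3, so the width is 3 − 1 = 2 and tw(G) ≤ 2. Conversely, {d, e, f} is a clique of size 3, and the vertices of any clique must share a bag in every tree decomposition; so some bag has ≥ 3 vertices and tw(G) ≥ 2. Therefore the treewidth is 2.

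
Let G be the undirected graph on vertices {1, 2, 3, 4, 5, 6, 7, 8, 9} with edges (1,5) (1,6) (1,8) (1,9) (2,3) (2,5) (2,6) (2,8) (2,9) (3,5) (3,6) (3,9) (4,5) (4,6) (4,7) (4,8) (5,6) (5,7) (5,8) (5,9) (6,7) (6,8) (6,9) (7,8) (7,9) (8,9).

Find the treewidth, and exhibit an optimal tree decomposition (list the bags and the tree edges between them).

Each bag holds 5 vertices, so the decomposition has width 4, which upper-bounds the treewidth. Conversely, {1, 5, 6, 8, 9} is a clique of size 5, and the vertices of any clique must share a bag in every tree decomposition; so some bag has ≥ 5 vertices and tw(G) ≥ 4. The upper and lower bounds meet at 4, so that is the treewidth.

Treewidth 4.
One optimal decomposition is:
Bags: B1 = {5, 6, 7, 8, 9}  B2 = {1, 5, 6, 8, 9}  B3 = {2, 5, 6, 8, 9}  B4 = {2, 3, 5, 6, 9}  B5 = {4, 5, 6, 7, 8}
Tree: B1–B2, B2–B3, B3–B4, B1–B5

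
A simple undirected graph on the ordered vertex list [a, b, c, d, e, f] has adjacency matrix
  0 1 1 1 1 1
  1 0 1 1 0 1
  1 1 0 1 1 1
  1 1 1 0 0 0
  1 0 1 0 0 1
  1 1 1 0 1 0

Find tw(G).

3

A width-3 tree decomposition is:
Bags: B1 = {a, b, c, f}  B2 = {a, b, c, d}  B3 = {a, c, e, f}
Tree: B1–B2, B1–B3
Each bag holds 4 vertices, so the decomposition has width 3, which upper-bounds the treewidth. On the other hand G contains the 4-clique {a, b, c, d}. A clique must lie in a single bag of any decomposition, so no decomposition can have width below 3. Combining the bounds, tw(G) = 3.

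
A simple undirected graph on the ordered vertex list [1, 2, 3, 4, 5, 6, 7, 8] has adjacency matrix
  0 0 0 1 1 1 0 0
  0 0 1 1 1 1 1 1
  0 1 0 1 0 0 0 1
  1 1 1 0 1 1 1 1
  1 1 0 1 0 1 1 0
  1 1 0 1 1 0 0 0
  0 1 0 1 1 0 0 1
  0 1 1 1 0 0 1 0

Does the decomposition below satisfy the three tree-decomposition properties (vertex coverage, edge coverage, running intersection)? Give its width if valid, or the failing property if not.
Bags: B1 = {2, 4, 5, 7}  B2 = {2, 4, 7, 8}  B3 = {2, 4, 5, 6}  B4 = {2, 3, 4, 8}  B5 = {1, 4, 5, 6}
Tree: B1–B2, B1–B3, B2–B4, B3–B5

Checking the three conditions: (i) the bags cover all of {1, 2, 3, 4, 5, 6, 7, 8}; (ii) for each edge, some bag contains both endpoints; (iii) the bags containing any fixed vertex form a subtree. All hold, so the decomposition is valid with width 4 − 1 = 3.

Yes; width 3.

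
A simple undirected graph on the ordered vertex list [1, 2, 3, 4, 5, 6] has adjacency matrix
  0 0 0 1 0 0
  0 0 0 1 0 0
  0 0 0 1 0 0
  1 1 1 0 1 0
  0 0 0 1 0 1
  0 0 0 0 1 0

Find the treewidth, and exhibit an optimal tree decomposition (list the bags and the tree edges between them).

Treewidth 1.
Bags: B1 = {4, 5}  B2 = {2, 4}  B3 = {3, 4}  B4 = {1, 4}  B5 = {5, 6}
Tree: B1–B2, B1–B3, B3–B4, B1–B5

Each bag holds 2 vertices, so the decomposition has width 1, which upper-bounds the treewidth. Any graph with an edge has treewidth ≥ 1, and G has the edge 4–5. Hence tw(G) = 1 exactly.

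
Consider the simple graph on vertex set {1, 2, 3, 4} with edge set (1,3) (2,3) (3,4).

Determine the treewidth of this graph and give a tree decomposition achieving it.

Treewidth 1.
One optimal decomposition is:
Bags: B1 = {2, 3}  B2 = {1, 3}  B3 = {3, 4}
Tree: B1–B2, B1–B3

Every bag has size at most 2, so the width is 2 − 1 = 1 and tw(G) ≤ 1. Since G has at least one edge (e.g. 3–2), it is not an edgeless graph, so tw(G) ≥ 1. Hence tw(G) = 1 exactly.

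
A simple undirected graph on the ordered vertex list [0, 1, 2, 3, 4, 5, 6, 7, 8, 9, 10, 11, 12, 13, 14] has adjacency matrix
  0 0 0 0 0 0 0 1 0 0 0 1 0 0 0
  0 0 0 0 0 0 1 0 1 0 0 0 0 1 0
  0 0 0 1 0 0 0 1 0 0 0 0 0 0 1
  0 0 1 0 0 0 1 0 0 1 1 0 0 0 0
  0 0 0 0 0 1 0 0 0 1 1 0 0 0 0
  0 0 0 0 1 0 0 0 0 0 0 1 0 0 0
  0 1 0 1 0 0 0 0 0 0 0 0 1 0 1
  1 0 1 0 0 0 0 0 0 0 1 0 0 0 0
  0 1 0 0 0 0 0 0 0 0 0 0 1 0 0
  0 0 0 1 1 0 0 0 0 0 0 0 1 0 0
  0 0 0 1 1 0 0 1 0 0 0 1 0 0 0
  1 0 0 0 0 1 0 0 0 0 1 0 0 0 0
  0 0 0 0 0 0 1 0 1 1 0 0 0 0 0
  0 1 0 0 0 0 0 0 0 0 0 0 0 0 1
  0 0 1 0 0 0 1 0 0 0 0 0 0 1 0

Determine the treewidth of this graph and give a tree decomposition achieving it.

Each bag holds 4 vertices, so the decomposition has width 3, which upper-bounds the treewidth. For the lower bound: the 4 vertex sets {0,5,11}, {4}, {10}, {2,3,7,9} are disjoint, each induces a connected subgraph, and every pair is joined by at least one edge of G. Contracting each set to a single vertex therefore yields K_{4} as a minor, and since treewidth is minor-monotone, tw(G) ≥ tw(K_{4}) = 3. The upper and lower bounds meet at 3, so that is the treewidth.

Treewidth 3.
One optimal decomposition is:
Bags: B1 = {0, 4, 5, 11}  B2 = {0, 4, 10, 11}  B3 = {0, 4, 7, 10}  B4 = {4, 7, 9, 10}  B5 = {3, 7, 9, 10}  B6 = {2, 3, 7, 9}  B7 = {2, 3, 9, 12}  B8 = {2, 3, 6, 12}  B9 = {2, 6, 12, 14}  B10 = {6, 8, 12, 14}  B11 = {1, 6, 8, 14}  B12 = {1, 8, 13, 14}
Tree: B1–B2, B2–B3, B3–B4, B4–B5, B5–B6, B6–B7, B7–B8, B8–B9, B9–B10, B10–B11, B11–B12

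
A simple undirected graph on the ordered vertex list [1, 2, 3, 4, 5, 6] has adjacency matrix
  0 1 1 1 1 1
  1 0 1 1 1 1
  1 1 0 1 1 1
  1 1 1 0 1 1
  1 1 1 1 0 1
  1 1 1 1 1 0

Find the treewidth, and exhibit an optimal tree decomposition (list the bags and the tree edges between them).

A single bag containing all 6 vertices is trivially a valid decomposition of width 5. On the other hand G contains the 6-clique {1, 2, 3, 4, 5, 6}. A clique must lie in a single bag of any decomposition, so no decomposition can have width below 5. The upper and lower bounds meet at 5, so that is the treewidth.

Treewidth 5.
One optimal decomposition is:
Bags: B1 = {1, 2, 3, 4, 5, 6}
Tree: (single bag)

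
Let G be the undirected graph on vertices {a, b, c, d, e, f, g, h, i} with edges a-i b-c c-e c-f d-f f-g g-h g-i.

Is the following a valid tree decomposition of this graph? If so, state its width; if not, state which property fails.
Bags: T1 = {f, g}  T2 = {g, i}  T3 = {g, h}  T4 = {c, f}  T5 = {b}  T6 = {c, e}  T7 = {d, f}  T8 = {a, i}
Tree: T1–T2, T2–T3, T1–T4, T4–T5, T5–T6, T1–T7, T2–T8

A tree decomposition must satisfy three properties: every vertex lies in some bag; for every edge, both endpoints lie together in some bag; and for every vertex, the bags containing it form a connected subtree. Here edge (c,b) lies in no bag, so the decomposition is invalid.

No — edge (c,b) lies in no bag.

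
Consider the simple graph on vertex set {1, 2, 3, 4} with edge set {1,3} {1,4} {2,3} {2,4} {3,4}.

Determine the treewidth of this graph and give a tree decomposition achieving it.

Every bag has size at most 3, so the width is 3 − 1 = 2 and tw(G) ≤ 2. Conversely, {1, 3, 4} is a clique of size 3, and the vertices of any clique must share a bag in every tree decomposition; so some bag has ≥ 3 vertices and tw(G) ≥ 2. The upper and lower bounds meet at 2, so that is the treewidth.

Treewidth 2.
One optimal decomposition is:
Bags: B1 = {2, 3, 4}  B2 = {1, 3, 4}
Tree: B1–B2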